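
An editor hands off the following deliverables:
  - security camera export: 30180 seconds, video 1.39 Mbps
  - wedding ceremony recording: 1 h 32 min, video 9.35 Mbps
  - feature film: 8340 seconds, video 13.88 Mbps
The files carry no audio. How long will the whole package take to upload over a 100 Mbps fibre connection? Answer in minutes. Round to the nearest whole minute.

35 minutes

security camera export: 1.390 Mbps × 30180 s = 41950.2 Mb
wedding ceremony recording: 9.350 Mbps × 5520 s = 51612.0 Mb
feature film: 13.880 Mbps × 8340 s = 115759.2 Mb
Total: 209321.4 Mb = 26165.2 MB.
At 100 Mbps: 209321.4 / 100 = 2093 s ≈ 34.9 minutes.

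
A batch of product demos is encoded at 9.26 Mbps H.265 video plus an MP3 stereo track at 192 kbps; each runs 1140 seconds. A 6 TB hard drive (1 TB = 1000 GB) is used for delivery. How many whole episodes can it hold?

4454

Audio: 192 kbps = 0.192 Mbps.
Total bitrate: 9.452 Mbps.
Per item: 9.452 Mbps × 1140 s = 10,775 Mb = 1,347 MB.
Capacity: 6 TB = 48,000,000 Mb; 4454.64 items → 4454 complete.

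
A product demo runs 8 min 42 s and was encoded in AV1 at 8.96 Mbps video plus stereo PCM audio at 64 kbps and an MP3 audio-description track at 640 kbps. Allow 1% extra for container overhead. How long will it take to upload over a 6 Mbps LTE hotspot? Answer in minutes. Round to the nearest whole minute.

8 min 42 s = 522 s
Audio total: 64 + 640 = 704 kbps = 0.704 Mbps.
Total bitrate: 9.664 Mbps.
File: 9.664 Mbps × 522 s = 5044.6 Mb.
With 1% container overhead: ×1.01. → 5095.1 Mb.
At 6 Mbps: 5095.1 / 6 = 849.2 s ≈ 14.2 minutes.

14 minutes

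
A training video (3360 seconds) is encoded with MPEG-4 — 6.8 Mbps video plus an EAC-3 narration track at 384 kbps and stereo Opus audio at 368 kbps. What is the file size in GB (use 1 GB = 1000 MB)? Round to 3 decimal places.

3.172 GB

Audio total: 384 + 368 = 752 kbps = 0.752 Mbps.
Total bitrate: 6.8 + 0.752 = 7.552 Mbps.
Stream data: 7.552 Mbps × 3360 s = 25374.7 Mb.
25,375 Mb ÷ 8 = 3,172 MB → 3.172 GB.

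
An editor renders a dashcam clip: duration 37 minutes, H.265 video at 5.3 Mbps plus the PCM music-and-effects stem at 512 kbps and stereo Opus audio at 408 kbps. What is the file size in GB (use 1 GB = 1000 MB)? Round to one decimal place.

37 min = 2220 s
Audio total: 512 + 408 = 920 kbps = 0.920 Mbps.
Total bitrate: 5.3 + 0.920 = 6.220 Mbps.
Stream data: 6.220 Mbps × 2220 s = 13808.4 Mb.
13,808 Mb ÷ 8 = 1,726 MB → 1.726 GB.

1.7 GB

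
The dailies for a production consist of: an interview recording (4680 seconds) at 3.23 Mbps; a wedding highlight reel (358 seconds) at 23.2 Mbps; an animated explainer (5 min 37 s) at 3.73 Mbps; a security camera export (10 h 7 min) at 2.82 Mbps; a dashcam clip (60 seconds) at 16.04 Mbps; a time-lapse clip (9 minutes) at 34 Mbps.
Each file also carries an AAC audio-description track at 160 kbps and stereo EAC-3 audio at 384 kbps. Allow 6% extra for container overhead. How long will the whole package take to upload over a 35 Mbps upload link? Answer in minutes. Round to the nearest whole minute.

Audio total: 160 + 384 = 544 kbps = 0.544 Mbps.
interview recording: 3.774 Mbps × 4680 s × 1.06 = 18722.1 Mb
wedding highlight reel: 23.744 Mbps × 358 s × 1.06 = 9010.4 Mb
animated explainer: 4.274 Mbps × 337 s × 1.06 = 1526.8 Mb
security camera export: 3.364 Mbps × 36420 s × 1.06 = 129867.9 Mb
dashcam clip: 16.584 Mbps × 60 s × 1.06 = 1054.7 Mb
time-lapse clip: 34.544 Mbps × 540 s × 1.06 = 19773.0 Mb
Total: 179954.8 Mb = 22494.4 MB.
At 35 Mbps: 179954.8 / 35 = 5142 s ≈ 85.7 minutes.

86 minutes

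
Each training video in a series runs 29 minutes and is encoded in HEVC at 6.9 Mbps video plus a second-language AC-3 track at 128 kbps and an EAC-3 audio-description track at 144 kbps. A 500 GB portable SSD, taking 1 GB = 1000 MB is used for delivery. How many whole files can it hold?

29 min = 1740 s
Audio total: 128 + 144 = 272 kbps = 0.272 Mbps.
Total bitrate: 7.172 Mbps.
Per item: 7.172 Mbps × 1740 s = 12,479 Mb = 1,560 MB.
Capacity: 500 GB = 4,000,000 Mb; 320.53 items → 320 complete.

320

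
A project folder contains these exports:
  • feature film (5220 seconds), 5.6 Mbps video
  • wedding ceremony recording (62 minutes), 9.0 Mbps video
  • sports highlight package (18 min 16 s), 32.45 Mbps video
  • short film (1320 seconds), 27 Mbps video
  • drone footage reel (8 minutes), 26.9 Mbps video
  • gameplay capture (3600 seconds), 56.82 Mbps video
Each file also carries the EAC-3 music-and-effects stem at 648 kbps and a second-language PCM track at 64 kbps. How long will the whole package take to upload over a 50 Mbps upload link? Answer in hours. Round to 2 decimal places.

Audio total: 648 + 64 = 712 kbps = 0.712 Mbps.
feature film: 6.312 Mbps × 5220 s = 32948.6 Mb
wedding ceremony recording: 9.712 Mbps × 3720 s = 36128.6 Mb
sports highlight package: 33.162 Mbps × 1096 s = 36345.6 Mb
short film: 27.712 Mbps × 1320 s = 36579.8 Mb
drone footage reel: 27.612 Mbps × 480 s = 13253.8 Mb
gameplay capture: 57.532 Mbps × 3600 s = 207115.2 Mb
Total: 362371.6 Mb = 45296.5 MB.
At 50 Mbps: 362371.6 / 50 = 7247 s ≈ 2.01 hours.

2.01 hours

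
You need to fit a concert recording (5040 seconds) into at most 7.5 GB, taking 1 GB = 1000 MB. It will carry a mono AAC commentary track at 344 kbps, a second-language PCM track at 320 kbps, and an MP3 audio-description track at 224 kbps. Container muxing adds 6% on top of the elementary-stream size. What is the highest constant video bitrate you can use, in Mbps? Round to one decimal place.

Budget: 7.5 GB = 60000.0 Mb.
Stream payload after overhead: 60000.0 / 1.06 = 56603.8 Mb.
Total bitrate budget: 56603.8 Mb / 5040 s = 11.231 Mbps.
Audio total: 344 + 320 + 224 = 888 kbps = 0.888 Mbps.
Video: 11.231 − 0.888 = 10.343 Mbps.

10.3 Mbps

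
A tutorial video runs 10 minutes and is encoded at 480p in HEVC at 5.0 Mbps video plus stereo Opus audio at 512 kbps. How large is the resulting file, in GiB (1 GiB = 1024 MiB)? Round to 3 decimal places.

10 min = 600 s
Audio: 512 kbps = 0.512 Mbps.
Total bitrate: 5.0 + 0.512 = 5.512 Mbps.
Stream data: 5.512 Mbps × 600 s = 3307.2 Mb.
3,307 Mb = 413,400,000 bytes ÷ 1,073,741,824 = 0.385 GiB.

0.385 GiB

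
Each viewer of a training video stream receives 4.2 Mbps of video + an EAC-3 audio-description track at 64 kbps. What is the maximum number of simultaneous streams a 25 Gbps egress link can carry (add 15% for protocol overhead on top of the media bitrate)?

5098

Audio: 64 kbps = 0.064 Mbps.
Per-viewer media rate: 4.264 Mbps.
On the wire with 15% overhead: 4.904 Mbps.
25 Gbps = 25,000 Mbps; 25,000 / 4.904 = 5098.30 → 5098 viewers.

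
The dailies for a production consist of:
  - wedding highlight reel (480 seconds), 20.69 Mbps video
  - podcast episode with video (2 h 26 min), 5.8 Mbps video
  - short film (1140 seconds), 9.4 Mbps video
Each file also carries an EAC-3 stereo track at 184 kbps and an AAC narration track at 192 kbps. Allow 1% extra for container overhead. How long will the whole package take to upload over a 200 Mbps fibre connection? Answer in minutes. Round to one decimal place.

Audio total: 184 + 192 = 376 kbps = 0.376 Mbps.
wedding highlight reel: 21.066 Mbps × 480 s × 1.01 = 10212.8 Mb
podcast episode with video: 6.176 Mbps × 8760 s × 1.01 = 54642.8 Mb
short film: 9.776 Mbps × 1140 s × 1.01 = 11256.1 Mb
Total: 76111.7 Mb = 9514.0 MB.
At 200 Mbps: 76111.7 / 200 = 381 s ≈ 6.34 minutes.

6.3 minutes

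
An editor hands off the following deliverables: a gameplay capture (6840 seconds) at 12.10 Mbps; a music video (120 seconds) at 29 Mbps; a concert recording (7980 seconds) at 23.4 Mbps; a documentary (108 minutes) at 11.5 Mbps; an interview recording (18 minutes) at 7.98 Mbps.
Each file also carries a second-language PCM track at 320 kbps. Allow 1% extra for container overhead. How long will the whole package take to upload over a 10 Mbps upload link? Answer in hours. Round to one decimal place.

10.2 hours

Audio: 320 kbps = 0.320 Mbps.
gameplay capture: 12.420 Mbps × 6840 s × 1.01 = 85802.3 Mb
music video: 29.320 Mbps × 120 s × 1.01 = 3553.6 Mb
concert recording: 23.720 Mbps × 7980 s × 1.01 = 191178.5 Mb
documentary: 11.820 Mbps × 6480 s × 1.01 = 77359.5 Mb
interview recording: 8.300 Mbps × 1080 s × 1.01 = 9053.6 Mb
Total: 366947.5 Mb = 45868.4 MB.
At 10 Mbps: 366947.5 / 10 = 36695 s ≈ 10.2 hours.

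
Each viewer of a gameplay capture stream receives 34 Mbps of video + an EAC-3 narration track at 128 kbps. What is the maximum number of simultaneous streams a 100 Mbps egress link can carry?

2

Audio: 128 kbps = 0.128 Mbps.
Per-viewer media rate: 34.128 Mbps.
100 Mbps = 100.0 Mbps; 100.0 / 34.128 = 2.93 → 2 viewers.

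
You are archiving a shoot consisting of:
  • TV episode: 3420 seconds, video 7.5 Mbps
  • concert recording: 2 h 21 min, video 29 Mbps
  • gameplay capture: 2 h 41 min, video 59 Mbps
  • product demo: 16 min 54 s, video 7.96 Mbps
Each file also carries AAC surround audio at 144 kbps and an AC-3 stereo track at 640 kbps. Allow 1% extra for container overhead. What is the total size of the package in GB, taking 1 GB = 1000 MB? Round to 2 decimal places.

Audio total: 144 + 640 = 784 kbps = 0.784 Mbps.
TV episode: 8.284 Mbps × 3420 s × 1.01 = 28614.6 Mb
concert recording: 29.784 Mbps × 8460 s × 1.01 = 254492.4 Mb
gameplay capture: 59.784 Mbps × 9660 s × 1.01 = 583288.6 Mb
product demo: 8.744 Mbps × 1014 s × 1.01 = 8955.1 Mb
Total: 875350.6 Mb = 109418.8 MB.
= 109.4 GB.

109.42 GB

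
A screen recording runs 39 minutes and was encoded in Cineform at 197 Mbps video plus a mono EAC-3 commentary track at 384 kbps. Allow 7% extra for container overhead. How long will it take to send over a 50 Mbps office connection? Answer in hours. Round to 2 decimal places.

39 min = 2340 s
Audio: 384 kbps = 0.384 Mbps.
Total bitrate: 197.384 Mbps.
File: 197.384 Mbps × 2340 s = 461878.6 Mb.
With 7% container overhead: ×1.07. → 494210.1 Mb.
At 50 Mbps: 494210.1 / 50 = 9884.2 s ≈ 2.75 hours.

2.75 hours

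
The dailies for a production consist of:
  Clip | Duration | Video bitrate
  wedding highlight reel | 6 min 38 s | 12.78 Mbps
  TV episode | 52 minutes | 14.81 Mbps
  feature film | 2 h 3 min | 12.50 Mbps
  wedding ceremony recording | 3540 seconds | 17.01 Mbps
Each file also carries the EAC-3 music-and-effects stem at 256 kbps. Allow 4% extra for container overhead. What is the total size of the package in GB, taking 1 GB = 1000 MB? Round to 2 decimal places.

Audio: 256 kbps = 0.256 Mbps.
wedding highlight reel: 13.036 Mbps × 398 s × 1.04 = 5395.9 Mb
TV episode: 15.066 Mbps × 3120 s × 1.04 = 48886.2 Mb
feature film: 12.756 Mbps × 7380 s × 1.04 = 97904.9 Mb
wedding ceremony recording: 17.266 Mbps × 3540 s × 1.04 = 63566.5 Mb
Total: 215753.4 Mb = 26969.2 MB.
= 26.97 GB.

26.97 GB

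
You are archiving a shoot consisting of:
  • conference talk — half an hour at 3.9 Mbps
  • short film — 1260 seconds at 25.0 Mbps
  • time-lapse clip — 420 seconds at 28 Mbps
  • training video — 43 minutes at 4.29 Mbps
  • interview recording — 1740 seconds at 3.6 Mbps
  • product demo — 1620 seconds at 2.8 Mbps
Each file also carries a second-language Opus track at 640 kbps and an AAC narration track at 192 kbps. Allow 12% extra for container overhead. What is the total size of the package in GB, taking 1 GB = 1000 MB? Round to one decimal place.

Audio total: 640 + 192 = 832 kbps = 0.832 Mbps.
conference talk: 4.732 Mbps × 1800 s × 1.12 = 9539.7 Mb
short film: 25.832 Mbps × 1260 s × 1.12 = 36454.1 Mb
time-lapse clip: 28.832 Mbps × 420 s × 1.12 = 13562.6 Mb
training video: 5.122 Mbps × 2580 s × 1.12 = 14800.5 Mb
interview recording: 4.432 Mbps × 1740 s × 1.12 = 8637.1 Mb
product demo: 3.632 Mbps × 1620 s × 1.12 = 6589.9 Mb
Total: 89583.9 Mb = 11198.0 MB.
= 11.20 GB.

11.2 GB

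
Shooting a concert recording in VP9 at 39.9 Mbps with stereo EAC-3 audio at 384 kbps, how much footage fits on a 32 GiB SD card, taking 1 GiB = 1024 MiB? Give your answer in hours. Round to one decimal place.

Audio: 384 kbps = 0.384 Mbps.
Total bitrate: 39.9 + 0.384 = 40.284 Mbps.
Capacity: 32 GiB = 274,878 Mb.
Recording time: 274,878 / 40.284 = 6,824 s ≈ 1.90 hours.

1.9 hours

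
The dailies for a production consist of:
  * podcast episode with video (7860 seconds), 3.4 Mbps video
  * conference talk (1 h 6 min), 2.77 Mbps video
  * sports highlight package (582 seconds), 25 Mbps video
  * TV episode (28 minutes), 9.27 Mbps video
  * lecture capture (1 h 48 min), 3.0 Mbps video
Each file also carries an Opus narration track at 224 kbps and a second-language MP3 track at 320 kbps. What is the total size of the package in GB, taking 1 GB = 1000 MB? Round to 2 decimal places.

Audio total: 224 + 320 = 544 kbps = 0.544 Mbps.
podcast episode with video: 3.944 Mbps × 7860 s = 30999.8 Mb
conference talk: 3.314 Mbps × 3960 s = 13123.4 Mb
sports highlight package: 25.544 Mbps × 582 s = 14866.6 Mb
TV episode: 9.814 Mbps × 1680 s = 16487.5 Mb
lecture capture: 3.544 Mbps × 6480 s = 22965.1 Mb
Total: 98442.5 Mb = 12305.3 MB.
= 12.31 GB.

12.31 GB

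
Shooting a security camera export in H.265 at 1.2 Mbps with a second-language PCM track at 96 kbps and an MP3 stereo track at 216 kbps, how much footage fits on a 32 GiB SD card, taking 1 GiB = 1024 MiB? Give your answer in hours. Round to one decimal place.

50.5 hours

Audio total: 96 + 216 = 312 kbps = 0.312 Mbps.
Total bitrate: 1.2 + 0.312 = 1.512 Mbps.
Capacity: 32 GiB = 274,878 Mb.
Recording time: 274,878 / 1.512 = 181,798 s ≈ 50.5 hours.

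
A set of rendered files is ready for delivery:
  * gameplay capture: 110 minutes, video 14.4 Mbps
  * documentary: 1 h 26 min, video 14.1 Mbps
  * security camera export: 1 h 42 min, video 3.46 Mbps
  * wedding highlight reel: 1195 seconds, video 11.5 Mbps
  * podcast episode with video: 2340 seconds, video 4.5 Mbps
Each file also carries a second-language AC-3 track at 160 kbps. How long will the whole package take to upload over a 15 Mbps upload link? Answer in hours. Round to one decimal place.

4.0 hours

Audio: 160 kbps = 0.160 Mbps.
gameplay capture: 14.560 Mbps × 6600 s = 96096.0 Mb
documentary: 14.260 Mbps × 5160 s = 73581.6 Mb
security camera export: 3.620 Mbps × 6120 s = 22154.4 Mb
wedding highlight reel: 11.660 Mbps × 1195 s = 13933.7 Mb
podcast episode with video: 4.660 Mbps × 2340 s = 10904.4 Mb
Total: 216670.1 Mb = 27083.8 MB.
At 15 Mbps: 216670.1 / 15 = 14445 s ≈ 4.01 hours.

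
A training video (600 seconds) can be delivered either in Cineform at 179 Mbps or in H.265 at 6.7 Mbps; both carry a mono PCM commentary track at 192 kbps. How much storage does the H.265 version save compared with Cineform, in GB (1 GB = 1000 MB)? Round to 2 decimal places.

Audio: 192 kbps = 0.192 Mbps.
Cineform: 179.192 Mbps × 600 s = 107515.2 Mb = 13.439 GB.
H.265: 6.892 Mbps × 600 s = 4135.2 Mb = 0.517 GB.
Saving: 13.439 − 0.517 = 12.922 GB.

12.92 GB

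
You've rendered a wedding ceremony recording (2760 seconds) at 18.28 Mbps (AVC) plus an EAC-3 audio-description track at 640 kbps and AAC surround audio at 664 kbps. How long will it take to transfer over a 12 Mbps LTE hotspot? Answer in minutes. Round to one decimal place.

Audio total: 640 + 664 = 1304 kbps = 1.304 Mbps.
Total bitrate: 19.584 Mbps.
File: 19.584 Mbps × 2760 s = 54051.8 Mb.
At 12 Mbps: 54051.8 / 12 = 4504.3 s ≈ 75.1 minutes.

75.1 minutes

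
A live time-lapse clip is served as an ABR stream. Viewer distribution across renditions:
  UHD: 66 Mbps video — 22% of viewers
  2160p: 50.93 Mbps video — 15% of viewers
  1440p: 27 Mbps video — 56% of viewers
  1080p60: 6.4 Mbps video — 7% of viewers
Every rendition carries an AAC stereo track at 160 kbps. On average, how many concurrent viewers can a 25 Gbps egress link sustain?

Audio: 160 kbps = 0.160 Mbps.
Average per-viewer bitrate: 0.22×66.160 + 0.15×51.090 + 0.56×27.160 + 0.07×6.560 = 37.888 Mbps.
25 Gbps = 25,000 Mbps; 25,000 / 37.888 = 659.85 → 659.

659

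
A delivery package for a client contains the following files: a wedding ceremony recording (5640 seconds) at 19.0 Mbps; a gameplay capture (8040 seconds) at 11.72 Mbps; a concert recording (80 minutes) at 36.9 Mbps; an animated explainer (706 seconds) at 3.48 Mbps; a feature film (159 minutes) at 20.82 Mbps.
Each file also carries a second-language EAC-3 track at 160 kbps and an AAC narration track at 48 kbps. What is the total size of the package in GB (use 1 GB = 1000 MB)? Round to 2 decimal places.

Audio total: 160 + 48 = 208 kbps = 0.208 Mbps.
wedding ceremony recording: 19.208 Mbps × 5640 s = 108333.1 Mb
gameplay capture: 11.928 Mbps × 8040 s = 95901.1 Mb
concert recording: 37.108 Mbps × 4800 s = 178118.4 Mb
animated explainer: 3.688 Mbps × 706 s = 2603.7 Mb
feature film: 21.028 Mbps × 9540 s = 200607.1 Mb
Total: 585563.5 Mb = 73195.4 MB.
= 73.20 GB.

73.20 GB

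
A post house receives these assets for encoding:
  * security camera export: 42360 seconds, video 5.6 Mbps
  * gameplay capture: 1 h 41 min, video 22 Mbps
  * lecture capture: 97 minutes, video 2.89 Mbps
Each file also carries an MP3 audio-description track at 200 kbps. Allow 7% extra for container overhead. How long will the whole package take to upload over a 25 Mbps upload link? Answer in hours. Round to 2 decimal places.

Audio: 200 kbps = 0.200 Mbps.
security camera export: 5.800 Mbps × 42360 s × 1.07 = 262886.2 Mb
gameplay capture: 22.200 Mbps × 6060 s × 1.07 = 143949.2 Mb
lecture capture: 3.090 Mbps × 5820 s × 1.07 = 19242.7 Mb
Total: 426078.1 Mb = 53259.8 MB.
At 25 Mbps: 426078.1 / 25 = 17043 s ≈ 4.73 hours.

4.73 hours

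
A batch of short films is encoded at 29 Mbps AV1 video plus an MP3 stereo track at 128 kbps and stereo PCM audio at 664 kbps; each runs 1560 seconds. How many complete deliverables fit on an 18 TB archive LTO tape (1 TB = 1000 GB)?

Audio total: 128 + 664 = 792 kbps = 0.792 Mbps.
Total bitrate: 29.792 Mbps.
Per item: 29.792 Mbps × 1560 s = 46,476 Mb = 5,809 MB.
Capacity: 18 TB = 144,000,000 Mb; 3098.41 items → 3098 complete.

3098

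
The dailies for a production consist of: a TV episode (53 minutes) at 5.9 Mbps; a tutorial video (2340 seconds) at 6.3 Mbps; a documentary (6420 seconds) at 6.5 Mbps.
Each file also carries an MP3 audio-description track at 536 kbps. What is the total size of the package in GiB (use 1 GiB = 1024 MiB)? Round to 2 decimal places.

9.50 GiB

Audio: 536 kbps = 0.536 Mbps.
TV episode: 6.436 Mbps × 3180 s = 20466.5 Mb
tutorial video: 6.836 Mbps × 2340 s = 15996.2 Mb
documentary: 7.036 Mbps × 6420 s = 45171.1 Mb
Total: 81633.8 Mb = 10204.2 MB.
= 9.503 GiB.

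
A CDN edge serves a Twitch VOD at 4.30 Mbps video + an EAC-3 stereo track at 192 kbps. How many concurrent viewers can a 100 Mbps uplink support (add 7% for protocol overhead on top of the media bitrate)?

20

Audio: 192 kbps = 0.192 Mbps.
Per-viewer media rate: 4.492 Mbps.
On the wire with 7% overhead: 4.806 Mbps.
100 Mbps = 100.0 Mbps; 100.0 / 4.806 = 20.81 → 20 viewers.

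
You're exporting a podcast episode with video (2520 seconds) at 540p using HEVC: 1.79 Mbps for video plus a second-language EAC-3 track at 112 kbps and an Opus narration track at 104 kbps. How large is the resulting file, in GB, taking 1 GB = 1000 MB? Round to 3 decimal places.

Audio total: 112 + 104 = 216 kbps = 0.216 Mbps.
Total bitrate: 1.79 + 0.216 = 2.006 Mbps.
Stream data: 2.006 Mbps × 2520 s = 5055.1 Mb.
5,055 Mb ÷ 8 = 631.9 MB → 0.6319 GB.

0.632 GB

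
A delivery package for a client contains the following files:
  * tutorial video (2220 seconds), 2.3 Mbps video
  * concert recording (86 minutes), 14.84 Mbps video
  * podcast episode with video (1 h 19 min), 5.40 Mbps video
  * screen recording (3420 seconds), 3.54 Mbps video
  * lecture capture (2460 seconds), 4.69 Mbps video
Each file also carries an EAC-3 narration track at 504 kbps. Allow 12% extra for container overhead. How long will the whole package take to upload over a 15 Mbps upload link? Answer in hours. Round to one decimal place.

Audio: 504 kbps = 0.504 Mbps.
tutorial video: 2.804 Mbps × 2220 s × 1.12 = 6971.9 Mb
concert recording: 15.344 Mbps × 5160 s × 1.12 = 88676.0 Mb
podcast episode with video: 5.904 Mbps × 4740 s × 1.12 = 31343.2 Mb
screen recording: 4.044 Mbps × 3420 s × 1.12 = 15490.1 Mb
lecture capture: 5.194 Mbps × 2460 s × 1.12 = 14310.5 Mb
Total: 156791.7 Mb = 19599.0 MB.
At 15 Mbps: 156791.7 / 15 = 10453 s ≈ 2.9 hours.

2.9 hours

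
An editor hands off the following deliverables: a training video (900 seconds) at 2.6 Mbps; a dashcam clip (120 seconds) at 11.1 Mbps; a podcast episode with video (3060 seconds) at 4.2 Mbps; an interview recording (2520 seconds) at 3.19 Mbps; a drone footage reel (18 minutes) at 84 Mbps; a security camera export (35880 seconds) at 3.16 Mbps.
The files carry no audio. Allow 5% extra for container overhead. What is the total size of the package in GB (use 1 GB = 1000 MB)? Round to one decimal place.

30.0 GB

training video: 2.600 Mbps × 900 s × 1.05 = 2457.0 Mb
dashcam clip: 11.100 Mbps × 120 s × 1.05 = 1398.6 Mb
podcast episode with video: 4.200 Mbps × 3060 s × 1.05 = 13494.6 Mb
interview recording: 3.190 Mbps × 2520 s × 1.05 = 8440.7 Mb
drone footage reel: 84.000 Mbps × 1080 s × 1.05 = 95256.0 Mb
security camera export: 3.160 Mbps × 35880 s × 1.05 = 119049.8 Mb
Total: 240096.8 Mb = 30012.1 MB.
= 30.01 GB.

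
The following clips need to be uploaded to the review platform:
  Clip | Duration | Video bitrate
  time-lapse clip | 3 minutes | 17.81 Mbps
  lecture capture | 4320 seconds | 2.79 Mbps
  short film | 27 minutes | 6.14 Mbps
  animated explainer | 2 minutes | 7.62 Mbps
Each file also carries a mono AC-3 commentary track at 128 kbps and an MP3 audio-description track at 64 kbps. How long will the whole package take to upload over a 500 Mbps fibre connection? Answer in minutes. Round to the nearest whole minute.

1 minutes

Audio total: 128 + 64 = 192 kbps = 0.192 Mbps.
time-lapse clip: 18.002 Mbps × 180 s = 3240.4 Mb
lecture capture: 2.982 Mbps × 4320 s = 12882.2 Mb
short film: 6.332 Mbps × 1620 s = 10257.8 Mb
animated explainer: 7.812 Mbps × 120 s = 937.4 Mb
Total: 27317.9 Mb = 3414.7 MB.
At 500 Mbps: 27317.9 / 500 = 55 s ≈ 0.911 minutes.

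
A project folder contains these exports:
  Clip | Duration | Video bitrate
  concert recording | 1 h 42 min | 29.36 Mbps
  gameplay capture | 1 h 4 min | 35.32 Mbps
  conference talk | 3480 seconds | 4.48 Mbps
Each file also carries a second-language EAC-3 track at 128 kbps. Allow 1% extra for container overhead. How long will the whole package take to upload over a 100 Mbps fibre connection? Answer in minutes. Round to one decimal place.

Audio: 128 kbps = 0.128 Mbps.
concert recording: 29.488 Mbps × 6120 s × 1.01 = 182271.2 Mb
gameplay capture: 35.448 Mbps × 3840 s × 1.01 = 137481.5 Mb
conference talk: 4.608 Mbps × 3480 s × 1.01 = 16196.2 Mb
Total: 335948.9 Mb = 41993.6 MB.
At 100 Mbps: 335948.9 / 100 = 3359 s ≈ 56 minutes.

56.0 minutes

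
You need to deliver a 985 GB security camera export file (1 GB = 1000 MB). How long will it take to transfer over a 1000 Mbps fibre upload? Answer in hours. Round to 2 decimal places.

2.19 hours

File: 985 GB = 7880000.0 Mb.
At 1000 Mbps: 7880000.0 / 1000 = 7880.0 s ≈ 2.19 hours.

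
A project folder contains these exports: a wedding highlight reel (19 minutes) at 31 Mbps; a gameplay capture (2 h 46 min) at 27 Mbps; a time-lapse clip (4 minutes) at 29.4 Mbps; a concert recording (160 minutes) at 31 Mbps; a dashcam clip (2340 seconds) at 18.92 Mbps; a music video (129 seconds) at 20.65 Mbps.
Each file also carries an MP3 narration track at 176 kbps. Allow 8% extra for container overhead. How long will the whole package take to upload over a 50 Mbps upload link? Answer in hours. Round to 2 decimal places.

Audio: 176 kbps = 0.176 Mbps.
wedding highlight reel: 31.176 Mbps × 1140 s × 1.08 = 38383.9 Mb
gameplay capture: 27.176 Mbps × 9960 s × 1.08 = 292326.8 Mb
time-lapse clip: 29.576 Mbps × 240 s × 1.08 = 7666.1 Mb
concert recording: 31.176 Mbps × 9600 s × 1.08 = 323232.8 Mb
dashcam clip: 19.096 Mbps × 2340 s × 1.08 = 48259.4 Mb
music video: 20.826 Mbps × 129 s × 1.08 = 2901.5 Mb
Total: 712770.4 Mb = 89096.3 MB.
At 50 Mbps: 712770.4 / 50 = 14255 s ≈ 3.96 hours.

3.96 hours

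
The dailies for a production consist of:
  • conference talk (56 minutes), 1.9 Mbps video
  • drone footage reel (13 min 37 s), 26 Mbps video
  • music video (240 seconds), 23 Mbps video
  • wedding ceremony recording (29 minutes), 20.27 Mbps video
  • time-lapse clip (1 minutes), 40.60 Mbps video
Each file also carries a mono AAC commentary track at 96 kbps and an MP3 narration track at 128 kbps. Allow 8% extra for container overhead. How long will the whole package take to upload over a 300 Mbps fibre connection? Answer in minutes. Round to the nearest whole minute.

4 minutes

Audio total: 96 + 128 = 224 kbps = 0.224 Mbps.
conference talk: 2.124 Mbps × 3360 s × 1.08 = 7707.6 Mb
drone footage reel: 26.224 Mbps × 817 s × 1.08 = 23139.0 Mb
music video: 23.224 Mbps × 240 s × 1.08 = 6019.7 Mb
wedding ceremony recording: 20.494 Mbps × 1740 s × 1.08 = 38512.3 Mb
time-lapse clip: 40.824 Mbps × 60 s × 1.08 = 2645.4 Mb
Total: 78024.0 Mb = 9753.0 MB.
At 300 Mbps: 78024.0 / 300 = 260 s ≈ 4.33 minutes.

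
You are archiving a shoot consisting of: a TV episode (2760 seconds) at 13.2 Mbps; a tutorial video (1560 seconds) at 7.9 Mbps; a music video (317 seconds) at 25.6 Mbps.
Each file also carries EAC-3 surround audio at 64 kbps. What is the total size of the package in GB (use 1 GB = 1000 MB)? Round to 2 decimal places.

7.15 GB

Audio: 64 kbps = 0.064 Mbps.
TV episode: 13.264 Mbps × 2760 s = 36608.6 Mb
tutorial video: 7.964 Mbps × 1560 s = 12423.8 Mb
music video: 25.664 Mbps × 317 s = 8135.5 Mb
Total: 57168.0 Mb = 7146.0 MB.
= 7.146 GB.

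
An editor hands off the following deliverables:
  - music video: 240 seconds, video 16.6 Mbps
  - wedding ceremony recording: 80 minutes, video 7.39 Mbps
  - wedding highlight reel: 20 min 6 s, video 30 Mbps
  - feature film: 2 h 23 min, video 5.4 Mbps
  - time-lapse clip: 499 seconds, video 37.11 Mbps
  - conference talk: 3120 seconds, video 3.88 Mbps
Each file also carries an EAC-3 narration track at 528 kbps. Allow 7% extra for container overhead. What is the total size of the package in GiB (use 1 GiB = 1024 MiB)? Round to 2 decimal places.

20.22 GiB

Audio: 528 kbps = 0.528 Mbps.
music video: 17.128 Mbps × 240 s × 1.07 = 4398.5 Mb
wedding ceremony recording: 7.918 Mbps × 4800 s × 1.07 = 40666.8 Mb
wedding highlight reel: 30.528 Mbps × 1206 s × 1.07 = 39393.9 Mb
feature film: 5.928 Mbps × 8580 s × 1.07 = 54422.6 Mb
time-lapse clip: 37.638 Mbps × 499 s × 1.07 = 20096.1 Mb
conference talk: 4.408 Mbps × 3120 s × 1.07 = 14715.7 Mb
Total: 173693.6 Mb = 21711.7 MB.
= 20.22 GiB.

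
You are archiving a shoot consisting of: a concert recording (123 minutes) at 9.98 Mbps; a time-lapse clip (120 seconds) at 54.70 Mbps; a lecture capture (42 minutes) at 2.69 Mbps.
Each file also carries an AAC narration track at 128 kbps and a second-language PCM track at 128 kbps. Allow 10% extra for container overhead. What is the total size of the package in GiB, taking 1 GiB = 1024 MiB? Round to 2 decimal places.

11.47 GiB

Audio total: 128 + 128 = 256 kbps = 0.256 Mbps.
concert recording: 10.236 Mbps × 7380 s × 1.10 = 83095.8 Mb
time-lapse clip: 54.956 Mbps × 120 s × 1.10 = 7254.2 Mb
lecture capture: 2.946 Mbps × 2520 s × 1.10 = 8166.3 Mb
Total: 98516.4 Mb = 12314.5 MB.
= 11.47 GiB.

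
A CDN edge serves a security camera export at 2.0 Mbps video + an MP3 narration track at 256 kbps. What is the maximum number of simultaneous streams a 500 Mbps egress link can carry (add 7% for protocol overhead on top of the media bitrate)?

Audio: 256 kbps = 0.256 Mbps.
Per-viewer media rate: 2.256 Mbps.
On the wire with 7% overhead: 2.414 Mbps.
500 Mbps = 500.0 Mbps; 500.0 / 2.414 = 207.13 → 207 viewers.

207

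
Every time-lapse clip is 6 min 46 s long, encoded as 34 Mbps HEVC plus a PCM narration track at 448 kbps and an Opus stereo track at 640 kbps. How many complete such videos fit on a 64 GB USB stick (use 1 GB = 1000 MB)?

35

6 min 46 s = 406 s
Audio total: 448 + 640 = 1088 kbps = 1.088 Mbps.
Total bitrate: 35.088 Mbps.
Per item: 35.088 Mbps × 406 s = 14,246 Mb = 1,781 MB.
Capacity: 64 GB = 512,000 Mb; 35.94 items → 35 complete.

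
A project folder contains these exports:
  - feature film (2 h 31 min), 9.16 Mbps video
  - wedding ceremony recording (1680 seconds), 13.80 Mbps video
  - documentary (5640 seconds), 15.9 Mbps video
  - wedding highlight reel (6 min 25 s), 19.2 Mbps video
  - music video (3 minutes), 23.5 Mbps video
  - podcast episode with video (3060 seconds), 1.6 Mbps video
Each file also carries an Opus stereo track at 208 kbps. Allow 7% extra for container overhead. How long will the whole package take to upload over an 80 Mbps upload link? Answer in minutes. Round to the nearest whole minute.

Audio: 208 kbps = 0.208 Mbps.
feature film: 9.368 Mbps × 9060 s × 1.07 = 90815.3 Mb
wedding ceremony recording: 14.008 Mbps × 1680 s × 1.07 = 25180.8 Mb
documentary: 16.108 Mbps × 5640 s × 1.07 = 97208.6 Mb
wedding highlight reel: 19.408 Mbps × 385 s × 1.07 = 7995.1 Mb
music video: 23.708 Mbps × 180 s × 1.07 = 4566.2 Mb
podcast episode with video: 1.808 Mbps × 3060 s × 1.07 = 5919.8 Mb
Total: 231685.6 Mb = 28960.7 MB.
At 80 Mbps: 231685.6 / 80 = 2896 s ≈ 48.3 minutes.

48 minutes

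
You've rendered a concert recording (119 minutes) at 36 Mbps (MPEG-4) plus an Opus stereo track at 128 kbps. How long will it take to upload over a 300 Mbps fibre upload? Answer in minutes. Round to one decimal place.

14.3 minutes

119 min = 7140 s
Audio: 128 kbps = 0.128 Mbps.
Total bitrate: 36.128 Mbps.
File: 36.128 Mbps × 7140 s = 257953.9 Mb.
At 300 Mbps: 257953.9 / 300 = 859.8 s ≈ 14.3 minutes.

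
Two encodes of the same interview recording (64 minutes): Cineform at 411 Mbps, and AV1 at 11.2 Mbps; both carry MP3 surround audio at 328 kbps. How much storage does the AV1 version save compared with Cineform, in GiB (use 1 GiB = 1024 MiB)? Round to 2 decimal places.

64 min = 3840 s
Audio: 328 kbps = 0.328 Mbps.
Cineform: 411.328 Mbps × 3840 s = 1579499.5 Mb = 183.878 GiB.
AV1: 11.528 Mbps × 3840 s = 44267.5 Mb = 5.153 GiB.
Saving: 183.878 − 5.153 = 178.725 GiB.

178.72 GiB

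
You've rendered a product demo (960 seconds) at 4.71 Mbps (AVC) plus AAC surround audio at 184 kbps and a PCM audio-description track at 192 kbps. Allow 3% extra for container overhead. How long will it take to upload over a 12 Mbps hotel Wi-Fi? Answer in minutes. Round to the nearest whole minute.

Audio total: 184 + 192 = 376 kbps = 0.376 Mbps.
Total bitrate: 5.086 Mbps.
File: 5.086 Mbps × 960 s = 4882.6 Mb.
With 3% container overhead: ×1.03. → 5029.0 Mb.
At 12 Mbps: 5029.0 / 12 = 419.1 s ≈ 6.98 minutes.

7 minutes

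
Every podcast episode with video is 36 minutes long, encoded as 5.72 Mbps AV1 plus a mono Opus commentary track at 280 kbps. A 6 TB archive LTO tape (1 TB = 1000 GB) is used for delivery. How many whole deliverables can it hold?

3703

36 min = 2160 s
Audio: 280 kbps = 0.280 Mbps.
Total bitrate: 6.000 Mbps.
Per item: 6.000 Mbps × 2160 s = 12,960 Mb = 1,620 MB.
Capacity: 6 TB = 48,000,000 Mb; 3703.70 items → 3703 complete.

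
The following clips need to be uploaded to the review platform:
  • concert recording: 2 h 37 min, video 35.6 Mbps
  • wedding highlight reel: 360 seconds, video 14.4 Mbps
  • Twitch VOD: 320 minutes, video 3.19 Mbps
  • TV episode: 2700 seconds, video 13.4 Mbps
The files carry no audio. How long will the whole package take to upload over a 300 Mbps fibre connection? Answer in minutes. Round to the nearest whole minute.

concert recording: 35.600 Mbps × 9420 s = 335352.0 Mb
wedding highlight reel: 14.400 Mbps × 360 s = 5184.0 Mb
Twitch VOD: 3.190 Mbps × 19200 s = 61248.0 Mb
TV episode: 13.400 Mbps × 2700 s = 36180.0 Mb
Total: 437964.0 Mb = 54745.5 MB.
At 300 Mbps: 437964.0 / 300 = 1460 s ≈ 24.3 minutes.

24 minutes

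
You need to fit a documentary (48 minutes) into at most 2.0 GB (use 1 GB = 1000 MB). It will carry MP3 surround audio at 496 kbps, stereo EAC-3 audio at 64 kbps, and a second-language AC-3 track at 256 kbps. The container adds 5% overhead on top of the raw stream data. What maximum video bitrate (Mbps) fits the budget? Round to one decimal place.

Budget: 2.0 GB = 16000.0 Mb.
Stream payload after overhead: 16000.0 / 1.05 = 15238.1 Mb.
48 min = 2880 s
Total bitrate budget: 15238.1 Mb / 2880 s = 5.291 Mbps.
Audio total: 496 + 64 + 256 = 816 kbps = 0.816 Mbps.
Video: 5.291 − 0.816 = 4.475 Mbps.

4.5 Mbps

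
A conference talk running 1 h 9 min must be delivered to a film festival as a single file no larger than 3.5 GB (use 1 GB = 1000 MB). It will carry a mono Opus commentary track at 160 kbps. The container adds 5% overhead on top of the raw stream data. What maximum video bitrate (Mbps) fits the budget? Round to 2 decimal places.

Budget: 3.5 GB = 28000.0 Mb.
Stream payload after overhead: 28000.0 / 1.05 = 26666.7 Mb.
1 h 9 min = 69 min = 4140 s
Total bitrate budget: 26666.7 Mb / 4140 s = 6.441 Mbps.
Audio: 160 kbps = 0.160 Mbps.
Video: 6.441 − 0.160 = 6.281 Mbps.

6.28 Mbps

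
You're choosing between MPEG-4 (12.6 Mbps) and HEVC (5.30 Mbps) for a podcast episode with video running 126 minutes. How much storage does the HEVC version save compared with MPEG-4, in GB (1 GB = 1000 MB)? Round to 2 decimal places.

126 min = 7560 s
MPEG-4: 12.600 Mbps × 7560 s = 95256.0 Mb = 11.907 GB.
HEVC: 5.300 Mbps × 7560 s = 40068.0 Mb = 5.008 GB.
Saving: 11.907 − 5.008 = 6.899 GB.

6.90 GB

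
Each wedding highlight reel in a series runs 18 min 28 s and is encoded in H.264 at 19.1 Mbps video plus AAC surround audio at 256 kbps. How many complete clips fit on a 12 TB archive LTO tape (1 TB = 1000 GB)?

4476

18 min 28 s = 1108 s
Audio: 256 kbps = 0.256 Mbps.
Total bitrate: 19.356 Mbps.
Per item: 19.356 Mbps × 1108 s = 21,446 Mb = 2,681 MB.
Capacity: 12 TB = 96,000,000 Mb; 4476.27 items → 4476 complete.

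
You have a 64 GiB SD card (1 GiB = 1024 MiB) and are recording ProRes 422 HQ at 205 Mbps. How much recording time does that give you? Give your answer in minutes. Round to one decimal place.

44.7 minutes

Capacity: 64 GiB = 549,756 Mb.
Recording time: 549,756 / 205.000 = 2,682 s ≈ 44.7 minutes.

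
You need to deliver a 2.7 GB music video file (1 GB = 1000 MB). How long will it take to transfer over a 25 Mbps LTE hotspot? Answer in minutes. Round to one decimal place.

File: 2.7 GB = 21600.0 Mb.
At 25 Mbps: 21600.0 / 25 = 864.0 s ≈ 14.4 minutes.

14.4 minutes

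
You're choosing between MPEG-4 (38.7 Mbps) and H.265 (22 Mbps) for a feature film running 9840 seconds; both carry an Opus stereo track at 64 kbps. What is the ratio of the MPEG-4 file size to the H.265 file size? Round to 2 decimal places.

1.76

Audio: 64 kbps = 0.064 Mbps.
MPEG-4: 38.764 Mbps × 9840 s = 381437.8 Mb = 47.680 GB.
H.265: 22.064 Mbps × 9840 s = 217109.8 Mb = 27.139 GB.
Ratio: 47.680 / 27.139 = 1.757.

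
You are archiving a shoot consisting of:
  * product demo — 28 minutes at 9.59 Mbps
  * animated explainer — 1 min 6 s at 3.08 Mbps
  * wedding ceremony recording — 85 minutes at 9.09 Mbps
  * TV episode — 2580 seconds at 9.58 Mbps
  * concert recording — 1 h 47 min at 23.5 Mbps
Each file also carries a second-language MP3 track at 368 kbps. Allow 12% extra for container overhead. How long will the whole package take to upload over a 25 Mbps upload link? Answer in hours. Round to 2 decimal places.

3.04 hours

Audio: 368 kbps = 0.368 Mbps.
product demo: 9.958 Mbps × 1680 s × 1.12 = 18737.0 Mb
animated explainer: 3.448 Mbps × 66 s × 1.12 = 254.9 Mb
wedding ceremony recording: 9.458 Mbps × 5100 s × 1.12 = 54024.1 Mb
TV episode: 9.948 Mbps × 2580 s × 1.12 = 28745.7 Mb
concert recording: 23.868 Mbps × 6420 s × 1.12 = 171620.5 Mb
Total: 273382.2 Mb = 34172.8 MB.
At 25 Mbps: 273382.2 / 25 = 10935 s ≈ 3.04 hours.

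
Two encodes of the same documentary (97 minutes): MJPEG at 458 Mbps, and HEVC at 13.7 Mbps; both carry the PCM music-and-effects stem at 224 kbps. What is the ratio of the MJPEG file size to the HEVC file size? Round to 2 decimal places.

97 min = 5820 s
Audio: 224 kbps = 0.224 Mbps.
MJPEG: 458.224 Mbps × 5820 s = 2666863.7 Mb = 333.358 GB.
HEVC: 13.924 Mbps × 5820 s = 81037.7 Mb = 10.130 GB.
Ratio: 333.358 / 10.130 = 32.909.

32.91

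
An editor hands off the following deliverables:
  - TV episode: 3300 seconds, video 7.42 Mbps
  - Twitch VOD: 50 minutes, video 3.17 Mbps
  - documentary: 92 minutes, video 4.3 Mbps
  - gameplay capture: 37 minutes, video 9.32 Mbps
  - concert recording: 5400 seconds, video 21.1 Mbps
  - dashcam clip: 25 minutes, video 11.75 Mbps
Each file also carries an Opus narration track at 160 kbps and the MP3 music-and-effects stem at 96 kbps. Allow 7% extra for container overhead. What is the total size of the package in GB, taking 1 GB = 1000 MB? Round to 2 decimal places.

Audio total: 160 + 96 = 256 kbps = 0.256 Mbps.
TV episode: 7.676 Mbps × 3300 s × 1.07 = 27104.0 Mb
Twitch VOD: 3.426 Mbps × 3000 s × 1.07 = 10997.5 Mb
documentary: 4.556 Mbps × 5520 s × 1.07 = 26909.6 Mb
gameplay capture: 9.576 Mbps × 2220 s × 1.07 = 22746.8 Mb
concert recording: 21.356 Mbps × 5400 s × 1.07 = 123395.0 Mb
dashcam clip: 12.006 Mbps × 1500 s × 1.07 = 19269.6 Mb
Total: 230422.4 Mb = 28802.8 MB.
= 28.80 GB.

28.80 GB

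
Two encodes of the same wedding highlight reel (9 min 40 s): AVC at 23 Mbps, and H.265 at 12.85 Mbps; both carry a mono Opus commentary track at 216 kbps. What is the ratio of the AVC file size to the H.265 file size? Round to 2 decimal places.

1.78

9 min 40 s = 580 s
Audio: 216 kbps = 0.216 Mbps.
AVC: 23.216 Mbps × 580 s = 13465.3 Mb = 1.568 GiB.
H.265: 13.066 Mbps × 580 s = 7578.3 Mb = 0.882 GiB.
Ratio: 1.568 / 0.882 = 1.777.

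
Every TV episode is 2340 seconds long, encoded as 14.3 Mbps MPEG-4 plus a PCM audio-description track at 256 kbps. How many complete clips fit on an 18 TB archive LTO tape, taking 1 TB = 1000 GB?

Audio: 256 kbps = 0.256 Mbps.
Total bitrate: 14.556 Mbps.
Per item: 14.556 Mbps × 2340 s = 34,061 Mb = 4,258 MB.
Capacity: 18 TB = 144,000,000 Mb; 4227.70 items → 4227 complete.

4227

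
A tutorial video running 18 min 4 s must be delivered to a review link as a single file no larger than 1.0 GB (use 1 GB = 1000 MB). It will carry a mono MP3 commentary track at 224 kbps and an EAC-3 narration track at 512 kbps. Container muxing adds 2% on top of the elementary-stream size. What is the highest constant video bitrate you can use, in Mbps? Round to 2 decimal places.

6.50 Mbps

Budget: 1.0 GB = 8000.0 Mb.
Stream payload after overhead: 8000.0 / 1.02 = 7843.1 Mb.
18 min 4 s = 1084 s
Total bitrate budget: 7843.1 Mb / 1084 s = 7.235 Mbps.
Audio total: 224 + 512 = 736 kbps = 0.736 Mbps.
Video: 7.235 − 0.736 = 6.499 Mbps.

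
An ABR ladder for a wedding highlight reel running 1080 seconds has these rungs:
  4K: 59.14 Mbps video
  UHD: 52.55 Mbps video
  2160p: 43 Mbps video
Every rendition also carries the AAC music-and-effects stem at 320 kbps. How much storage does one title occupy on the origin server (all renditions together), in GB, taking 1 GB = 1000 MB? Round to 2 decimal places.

Audio: 320 kbps = 0.320 Mbps.
Sum of rendition bitrates: (59.14+0.320) + (52.55+0.320) + (43+0.320) = 155.650 Mbps.
× 1080 s = 168,102 Mb = 21,013 MB = 21.01 GB.

21.01 GB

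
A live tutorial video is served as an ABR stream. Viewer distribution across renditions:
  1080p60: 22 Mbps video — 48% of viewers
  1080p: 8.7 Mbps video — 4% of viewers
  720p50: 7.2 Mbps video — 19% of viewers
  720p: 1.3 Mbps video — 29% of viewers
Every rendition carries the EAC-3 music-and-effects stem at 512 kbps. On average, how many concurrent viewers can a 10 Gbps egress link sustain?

Audio: 512 kbps = 0.512 Mbps.
Average per-viewer bitrate: 0.48×22.512 + 0.04×9.212 + 0.19×7.712 + 0.29×1.812 = 13.165 Mbps.
10 Gbps = 10,000 Mbps; 10,000 / 13.165 = 759.59 → 759.

759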